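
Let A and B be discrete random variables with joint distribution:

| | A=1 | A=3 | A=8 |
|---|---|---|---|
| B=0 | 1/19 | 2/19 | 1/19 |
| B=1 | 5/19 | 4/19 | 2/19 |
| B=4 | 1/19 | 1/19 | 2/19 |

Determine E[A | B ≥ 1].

P(B ≥ 1) = 15/19.
Σ A·P over the event = 1·(5/19) + 1·(1/19) + 3·(4/19) + 3·(1/19) + 8·(2/19) + 8·(2/19) = 53/19.
E[A | B ≥ 1] = (53/19) / (15/19) = 53/15.

53/15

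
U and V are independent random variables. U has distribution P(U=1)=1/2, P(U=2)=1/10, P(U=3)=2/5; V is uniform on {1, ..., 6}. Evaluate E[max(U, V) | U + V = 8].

P(U + V = 8) = 1/12.
Summing max(U,V)·P(x,y) over outcomes with U + V = 8 gives 13/30.
E[max(U, V) | U + V = 8] = (13/30) / (1/12) = 26/5.

26/5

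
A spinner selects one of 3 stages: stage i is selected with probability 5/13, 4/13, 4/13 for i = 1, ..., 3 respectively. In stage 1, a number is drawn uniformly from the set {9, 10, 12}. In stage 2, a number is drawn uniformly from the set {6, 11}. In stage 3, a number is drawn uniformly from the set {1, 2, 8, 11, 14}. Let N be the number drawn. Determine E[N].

E[N | stage 1] = (9+10+12)/3 = 31/3.
E[N | stage 2] = (6+11)/2 = 17/2.
E[N | stage 3] = (1+2+8+11+14)/5 = 36/5.
E[N] = (5/13)·(31/3) + (4/13)·(17/2) + (4/13)·(36/5) = 1717/195.

1717/195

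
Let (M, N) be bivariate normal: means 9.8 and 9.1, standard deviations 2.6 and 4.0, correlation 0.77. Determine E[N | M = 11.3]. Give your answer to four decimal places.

For a bivariate normal, E[N | M=x] = μ_N + ρ·(σ_N/σ_M)·(x − μ_M).
E[N | M=11.3] = 9.1 + (0.77)·(4.0/2.6)·(11.3 − (9.8)) = 9.1 + (1.1846)·(1.5) = 10.8769.

10.8769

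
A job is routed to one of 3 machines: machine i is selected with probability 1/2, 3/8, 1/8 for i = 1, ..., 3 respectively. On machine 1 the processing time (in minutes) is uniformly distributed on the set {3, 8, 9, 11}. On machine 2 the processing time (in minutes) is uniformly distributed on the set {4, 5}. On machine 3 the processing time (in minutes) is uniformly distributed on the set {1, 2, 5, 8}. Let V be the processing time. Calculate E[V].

97/16

E[V | machine 1] = (3+8+9+11)/4 = 31/4.
E[V | machine 2] = (4+5)/2 = 9/2.
E[V | machine 3] = (1+2+5+8)/4 = 4.
By the law of total expectation,
E[V] = (1/2)·(31/4) + (3/8)·(9/2) + (1/8)·(4) = 97/16.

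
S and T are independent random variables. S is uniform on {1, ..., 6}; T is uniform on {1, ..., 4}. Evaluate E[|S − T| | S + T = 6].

2

Outcomes with S + T = 6: (2,4), (3,3), (4,2), (5,1), each with probability 1/24.
E[|S − T| | S + T = 6] = (2 + 0 + 2 + 4) / 4 = 2.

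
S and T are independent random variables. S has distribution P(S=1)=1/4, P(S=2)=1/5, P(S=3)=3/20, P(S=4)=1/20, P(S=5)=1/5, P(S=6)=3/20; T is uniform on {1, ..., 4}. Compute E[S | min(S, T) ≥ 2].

59/15

P(min(S, T) ≥ 2) = 9/16.
Summing S·P(x,y) over outcomes with min(S, T) ≥ 2 gives 177/80.
E[S | min(S, T) ≥ 2] = (177/80) / (9/16) = 59/15.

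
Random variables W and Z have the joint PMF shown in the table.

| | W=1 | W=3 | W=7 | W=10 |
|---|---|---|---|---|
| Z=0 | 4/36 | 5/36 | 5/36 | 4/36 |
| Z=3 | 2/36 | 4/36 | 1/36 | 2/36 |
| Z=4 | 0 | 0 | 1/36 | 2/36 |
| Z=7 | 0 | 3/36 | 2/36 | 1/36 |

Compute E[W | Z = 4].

P(Z = 4) = 1/12.
Σ W·P over the event = 7·(1/36) + 10·(2/36) = 3/4.
E[W | Z = 4] = (3/4) / (1/12) = 9.

9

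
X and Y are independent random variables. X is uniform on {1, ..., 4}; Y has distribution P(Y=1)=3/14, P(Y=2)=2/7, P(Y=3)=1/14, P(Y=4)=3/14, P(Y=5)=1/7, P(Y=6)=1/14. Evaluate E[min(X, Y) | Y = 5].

5/2

P(Y = 5) = 1/7.
Summing min(X,Y)·P(x,y) over outcomes with Y = 5 gives 5/14.
E[min(X, Y) | Y = 5] = (5/14) / (1/7) = 5/2.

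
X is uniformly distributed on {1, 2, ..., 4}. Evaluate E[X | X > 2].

Given X > 2, X is equally likely to be any of {3, 4}.
E[X | X > 2] = (3 + 4) / 2 = 7/2.

7/2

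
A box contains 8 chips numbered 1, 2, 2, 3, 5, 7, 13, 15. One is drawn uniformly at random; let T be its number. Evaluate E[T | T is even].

2

P(T is even) = 1/4.
Σ over the event: 2·1/4 = 1/2.
E[T | T is even] = (1/2) / (1/4) = 2.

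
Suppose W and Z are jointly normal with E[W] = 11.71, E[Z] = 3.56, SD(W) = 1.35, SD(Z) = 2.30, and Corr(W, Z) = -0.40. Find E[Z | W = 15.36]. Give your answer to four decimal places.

The regression of Z on W has slope ρ·σ_Z/σ_W and passes through (μ_W, μ_Z).
E[Z | W=15.36] = 3.56 + (-0.40)·(2.30/1.35)·(15.36 − (11.71)) = 3.56 + (-0.68148)·(3.65) = 1.0726.

1.0726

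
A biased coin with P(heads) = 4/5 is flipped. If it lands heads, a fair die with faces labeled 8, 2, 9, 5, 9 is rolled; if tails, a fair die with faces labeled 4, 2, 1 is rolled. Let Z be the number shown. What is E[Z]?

E[Z | heads] = (8+2+9+5+9)/5 = 33/5.
E[Z | tails] = (4+2+1)/3 = 7/3.
E[Z] = (4/5)·(33/5) + (1/5)·(7/3) = 431/75.

431/75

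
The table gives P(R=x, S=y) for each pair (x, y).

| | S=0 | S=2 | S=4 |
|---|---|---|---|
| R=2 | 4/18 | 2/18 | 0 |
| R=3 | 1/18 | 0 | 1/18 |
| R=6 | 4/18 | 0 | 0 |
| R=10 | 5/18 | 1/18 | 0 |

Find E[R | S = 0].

85/14

P(S = 0) = 7/9.
Summing R·P(R=x,S=y) over the conditioning event gives 85/18.
E[R | S = 0] = (85/18) / (7/9) = 85/14.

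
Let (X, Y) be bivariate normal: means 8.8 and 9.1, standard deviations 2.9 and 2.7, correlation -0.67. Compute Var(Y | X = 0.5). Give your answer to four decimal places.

The conditional variance in a bivariate normal is σ_Y²(1 − ρ²), independent of x.
Var(Y | X=0.5) = (2.7)²·(1 − (-0.67)²) = 7.29·0.5511 = 4.0175.

4.0175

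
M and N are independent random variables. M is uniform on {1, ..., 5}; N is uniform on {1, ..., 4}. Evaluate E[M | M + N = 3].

3/2

Outcomes with M + N = 3: (1,2), (2,1), each with probability 1/20.
E[M | M + N = 3] = (1 + 2) / 2 = 3/2.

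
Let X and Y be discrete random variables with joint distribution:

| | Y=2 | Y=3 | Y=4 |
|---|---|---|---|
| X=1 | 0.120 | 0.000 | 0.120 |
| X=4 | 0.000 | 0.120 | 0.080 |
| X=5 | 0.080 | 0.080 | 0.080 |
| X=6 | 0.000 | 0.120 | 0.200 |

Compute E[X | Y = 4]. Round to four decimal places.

4.2500

P(Y = 4) = 0.480.
Σ X·P over the event = 1·(0.120) + 4·(0.080) + 5·(0.080) + 6·(0.200) = 2.040.
E[X | Y = 4] = (2.040) / (0.480) = 4.2500.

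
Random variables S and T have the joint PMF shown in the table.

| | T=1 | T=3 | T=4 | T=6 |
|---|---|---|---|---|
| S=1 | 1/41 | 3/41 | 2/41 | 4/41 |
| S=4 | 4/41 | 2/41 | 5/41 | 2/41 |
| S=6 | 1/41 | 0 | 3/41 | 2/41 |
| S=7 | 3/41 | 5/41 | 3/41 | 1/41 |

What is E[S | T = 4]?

P(T = 4) = 13/41.
Σ S·P over the event = 1·(2/41) + 4·(5/41) + 6·(3/41) + 7·(3/41) = 61/41.
E[S | T = 4] = (61/41) / (13/41) = 61/13.

61/13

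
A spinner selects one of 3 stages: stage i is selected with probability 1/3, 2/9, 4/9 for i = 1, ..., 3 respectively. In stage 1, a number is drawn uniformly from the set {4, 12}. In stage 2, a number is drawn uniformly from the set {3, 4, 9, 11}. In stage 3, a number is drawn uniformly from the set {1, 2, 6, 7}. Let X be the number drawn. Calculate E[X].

E[X | stage 1] = (4+12)/2 = 8.
E[X | stage 2] = (3+4+9+11)/4 = 27/4.
E[X | stage 3] = (1+2+6+7)/4 = 4.
E[X] = (1/3)·(8) + (2/9)·(27/4) + (4/9)·(4) = 107/18.

107/18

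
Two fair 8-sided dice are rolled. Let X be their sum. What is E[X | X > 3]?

568/61

P(X > 3) = 61/64.
E[X | X > 3] = (71/8) / (61/64) = 568/61.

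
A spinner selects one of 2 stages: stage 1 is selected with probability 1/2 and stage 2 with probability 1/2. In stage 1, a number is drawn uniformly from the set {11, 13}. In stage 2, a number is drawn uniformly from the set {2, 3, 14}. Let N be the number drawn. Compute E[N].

E[N | stage 1] = (11+13)/2 = 12.
E[N | stage 2] = (2+3+14)/3 = 19/3.
E[N] = (1/2)·(12) + (1/2)·(19/3) = 55/6.

55/6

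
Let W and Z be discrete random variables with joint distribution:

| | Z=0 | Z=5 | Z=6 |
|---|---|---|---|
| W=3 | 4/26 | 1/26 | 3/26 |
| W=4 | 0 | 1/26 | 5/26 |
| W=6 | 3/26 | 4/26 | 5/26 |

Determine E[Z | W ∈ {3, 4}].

29/7

P(W ∈ {3, 4}) = 7/13.
Summing Z·P(W=x,Z=y) over the conditioning event gives 29/13.
E[Z | W ∈ {3, 4}] = (29/13) / (7/13) = 29/7.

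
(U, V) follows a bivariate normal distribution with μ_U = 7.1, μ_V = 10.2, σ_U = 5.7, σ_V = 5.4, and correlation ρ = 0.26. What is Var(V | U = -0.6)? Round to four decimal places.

For a bivariate normal, Var(V | U=x) = σ_V²(1 − ρ²).
Var(V | U=-0.6) = (5.4)²·(1 − (0.26)²) = 29.16·0.9324 = 27.1888.

27.1888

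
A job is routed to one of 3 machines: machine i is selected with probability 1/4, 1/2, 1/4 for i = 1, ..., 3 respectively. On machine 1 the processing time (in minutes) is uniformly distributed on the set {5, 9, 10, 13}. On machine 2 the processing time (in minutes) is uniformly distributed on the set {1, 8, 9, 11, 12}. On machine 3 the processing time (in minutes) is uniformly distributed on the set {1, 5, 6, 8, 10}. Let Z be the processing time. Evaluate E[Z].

633/80

E[Z | machine 1] = (5+9+10+13)/4 = 37/4.
E[Z | machine 2] = (1+8+9+11+12)/5 = 41/5.
E[Z | machine 3] = (1+5+6+8+10)/5 = 6.
E[Z] = (1/4)·(37/4) + (1/2)·(41/5) + (1/4)·(6) = 633/80.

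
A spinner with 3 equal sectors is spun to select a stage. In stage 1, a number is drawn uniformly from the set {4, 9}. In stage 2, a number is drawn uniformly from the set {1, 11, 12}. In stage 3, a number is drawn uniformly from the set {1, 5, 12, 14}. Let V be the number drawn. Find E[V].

E[V | stage 1] = (4+9)/2 = 13/2.
E[V | stage 2] = (1+11+12)/3 = 8.
E[V | stage 3] = (1+5+12+14)/4 = 8.
E[V] = (1/3)·(13/2) + (1/3)·(8) + (1/3)·(8) = 15/2.

15/2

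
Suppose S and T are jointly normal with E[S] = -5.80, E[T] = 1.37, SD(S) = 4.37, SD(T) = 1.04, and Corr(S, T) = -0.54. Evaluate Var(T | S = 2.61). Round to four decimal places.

The conditional variance in a bivariate normal is σ_T²(1 − ρ²), independent of x.
Var(T | S=2.61) = (1.04)²·(1 − (-0.54)²) = 1.0816·0.7084 = 0.7662.

0.7662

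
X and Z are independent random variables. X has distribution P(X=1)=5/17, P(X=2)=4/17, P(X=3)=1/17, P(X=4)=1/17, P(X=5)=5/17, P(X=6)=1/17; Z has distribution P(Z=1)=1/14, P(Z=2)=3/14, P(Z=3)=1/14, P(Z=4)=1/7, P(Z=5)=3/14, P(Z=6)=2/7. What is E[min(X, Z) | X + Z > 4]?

P(X + Z > 4) = 14/17.
Summing min(X,Z)·P(x,y) over outcomes with X + Z > 4 gives 529/238.
E[min(X, Z) | X + Z > 4] = (529/238) / (14/17) = 529/196.

529/196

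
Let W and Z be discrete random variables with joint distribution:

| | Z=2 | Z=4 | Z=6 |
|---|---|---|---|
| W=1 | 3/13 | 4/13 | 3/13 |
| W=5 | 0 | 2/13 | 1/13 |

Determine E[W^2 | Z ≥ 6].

P(Z ≥ 6) = 4/13.
Σ W^2·P over the event = 1·(3/13) + 25·(1/13) = 28/13.
E[W^2 | Z ≥ 6] = (28/13) / (4/13) = 7.

7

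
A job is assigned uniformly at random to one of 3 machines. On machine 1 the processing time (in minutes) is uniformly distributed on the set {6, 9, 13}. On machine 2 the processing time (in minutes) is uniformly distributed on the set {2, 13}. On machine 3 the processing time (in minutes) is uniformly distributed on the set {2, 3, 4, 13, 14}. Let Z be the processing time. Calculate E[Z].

E[Z | machine 1] = (6+9+13)/3 = 28/3.
E[Z | machine 2] = (2+13)/2 = 15/2.
E[Z | machine 3] = (2+3+4+13+14)/5 = 36/5.
By the law of total expectation,
E[Z] = (1/3)·(28/3) + (1/3)·(15/2) + (1/3)·(36/5) = 721/90.

721/90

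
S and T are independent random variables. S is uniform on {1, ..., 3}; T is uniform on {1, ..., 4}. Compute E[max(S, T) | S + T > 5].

P(S + T > 5) = 1/4.
Summing max(S,T)·P(x,y) over outcomes with S + T > 5 gives 11/12.
E[max(S, T) | S + T > 5] = (11/12) / (1/4) = 11/3.

11/3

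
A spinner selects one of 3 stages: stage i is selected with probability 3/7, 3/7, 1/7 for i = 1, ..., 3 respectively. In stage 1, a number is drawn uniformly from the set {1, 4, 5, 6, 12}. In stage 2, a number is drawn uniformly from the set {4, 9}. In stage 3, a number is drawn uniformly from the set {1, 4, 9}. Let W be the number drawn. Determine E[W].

E[W | stage 1] = (1+4+5+6+12)/5 = 28/5.
E[W | stage 2] = (4+9)/2 = 13/2.
E[W | stage 3] = (1+4+9)/3 = 14/3.
E[W] = (3/7)·(28/5) + (3/7)·(13/2) + (1/7)·(14/3) = 1229/210.

1229/210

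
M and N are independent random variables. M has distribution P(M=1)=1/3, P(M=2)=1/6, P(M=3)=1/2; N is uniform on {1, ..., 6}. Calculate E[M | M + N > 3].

P(M + N > 3) = 31/36.
Summing M·P(x,y) over outcomes with M + N > 3 gives 2.
E[M | M + N > 3] = (2) / (31/36) = 72/31.

72/31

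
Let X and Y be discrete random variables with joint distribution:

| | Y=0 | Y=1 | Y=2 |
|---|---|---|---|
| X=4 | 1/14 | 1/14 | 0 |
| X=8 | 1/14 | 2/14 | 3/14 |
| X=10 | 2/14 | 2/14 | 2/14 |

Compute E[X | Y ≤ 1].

P(Y ≤ 1) = 9/14.
Σ X·P over the event = 4·(1/14) + 4·(1/14) + 8·(1/14) + 8·(2/14) + 10·(2/14) + 10·(2/14) = 36/7.
E[X | Y ≤ 1] = (36/7) / (9/14) = 8.

8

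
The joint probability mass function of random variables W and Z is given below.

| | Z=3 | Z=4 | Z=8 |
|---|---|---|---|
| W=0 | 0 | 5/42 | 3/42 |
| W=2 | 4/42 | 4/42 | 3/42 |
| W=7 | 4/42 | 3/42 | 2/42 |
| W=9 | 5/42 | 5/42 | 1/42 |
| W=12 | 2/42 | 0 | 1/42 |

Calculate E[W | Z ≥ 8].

41/10

P(Z ≥ 8) = 5/21.
Σ W·P over the event = 0·(3/42) + 2·(3/42) + 7·(2/42) + 9·(1/42) + 12·(1/42) = 41/42.
E[W | Z ≥ 8] = (41/42) / (5/21) = 41/10.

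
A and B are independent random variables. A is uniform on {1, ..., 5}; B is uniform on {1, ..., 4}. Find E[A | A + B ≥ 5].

25/7

P(A + B ≥ 5) = 7/10.
Summing A·P(x,y) over outcomes with A + B ≥ 5 gives 5/2.
E[A | A + B ≥ 5] = (5/2) / (7/10) = 25/7.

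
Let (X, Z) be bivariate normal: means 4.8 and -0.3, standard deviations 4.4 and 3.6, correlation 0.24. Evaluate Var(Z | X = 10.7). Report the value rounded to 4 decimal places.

12.2135

The conditional variance in a bivariate normal is σ_Z²(1 − ρ²), independent of x.
Var(Z | X=10.7) = (3.6)²·(1 − (0.24)²) = 12.96·0.9424 = 12.2135.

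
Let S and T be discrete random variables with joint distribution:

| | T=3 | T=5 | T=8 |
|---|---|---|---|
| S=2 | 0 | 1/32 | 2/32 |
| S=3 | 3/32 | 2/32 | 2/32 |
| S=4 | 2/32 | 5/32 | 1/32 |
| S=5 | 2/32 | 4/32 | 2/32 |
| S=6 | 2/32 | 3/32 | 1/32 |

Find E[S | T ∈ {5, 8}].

96/23

P(T ∈ {5, 8}) = 23/32.
Summing S·P(S=x,T=y) over the conditioning event gives 3.
E[S | T ∈ {5, 8}] = (3) / (23/32) = 96/23.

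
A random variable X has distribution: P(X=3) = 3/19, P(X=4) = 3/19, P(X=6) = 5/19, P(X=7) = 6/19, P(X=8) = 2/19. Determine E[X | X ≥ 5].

88/13

P(X ≥ 5) = 13/19.
Σ over the event: 6·5/19 + 7·6/19 + 8·2/19 = 88/19.
E[X | X ≥ 5] = (88/19) / (13/19) = 88/13.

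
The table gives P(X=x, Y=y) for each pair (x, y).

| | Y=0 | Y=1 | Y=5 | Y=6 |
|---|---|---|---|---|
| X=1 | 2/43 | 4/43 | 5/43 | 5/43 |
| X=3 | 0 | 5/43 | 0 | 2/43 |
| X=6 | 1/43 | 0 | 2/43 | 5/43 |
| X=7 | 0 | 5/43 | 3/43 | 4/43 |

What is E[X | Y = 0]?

8/3

P(Y = 0) = 3/43.
Σ X·P over the event = 1·(2/43) + 6·(1/43) = 8/43.
E[X | Y = 0] = (8/43) / (3/43) = 8/3.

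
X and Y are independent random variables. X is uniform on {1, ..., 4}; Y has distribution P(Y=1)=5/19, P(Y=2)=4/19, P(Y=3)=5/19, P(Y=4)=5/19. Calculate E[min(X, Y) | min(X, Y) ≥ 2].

109/42

P(min(X, Y) ≥ 2) = 21/38.
Summing min(X,Y)·P(x,y) over outcomes with min(X, Y) ≥ 2 gives 109/76.
E[min(X, Y) | min(X, Y) ≥ 2] = (109/76) / (21/38) = 109/42.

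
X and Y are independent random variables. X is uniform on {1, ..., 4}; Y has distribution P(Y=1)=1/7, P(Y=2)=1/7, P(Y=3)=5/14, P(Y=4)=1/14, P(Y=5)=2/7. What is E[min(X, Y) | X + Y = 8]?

16/5

P(X + Y = 8) = 5/56.
Summing min(X,Y)·P(x,y) over outcomes with X + Y = 8 gives 2/7.
E[min(X, Y) | X + Y = 8] = (2/7) / (5/56) = 16/5.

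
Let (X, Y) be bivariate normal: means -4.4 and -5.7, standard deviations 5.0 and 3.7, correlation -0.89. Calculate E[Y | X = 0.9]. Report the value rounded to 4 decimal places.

-9.1906

The regression of Y on X has slope ρ·σ_Y/σ_X and passes through (μ_X, μ_Y).
E[Y | X=0.9] = -5.7 + (-0.89)·(3.7/5.0)·(0.9 − (-4.4)) = -5.7 + (-0.6586)·(5.3) = -9.1906.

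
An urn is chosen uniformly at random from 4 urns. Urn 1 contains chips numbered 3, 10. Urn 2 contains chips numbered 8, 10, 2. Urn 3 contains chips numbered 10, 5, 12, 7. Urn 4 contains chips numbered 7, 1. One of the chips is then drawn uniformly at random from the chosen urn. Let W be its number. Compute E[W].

77/12

E[W | urn 1] = (3+10)/2 = 13/2.
E[W | urn 2] = (8+10+2)/3 = 20/3.
E[W | urn 3] = (10+5+12+7)/4 = 17/2.
E[W | urn 4] = (7+1)/2 = 4.
By the law of total expectation,
E[W] = (1/4)·(13/2) + (1/4)·(20/3) + (1/4)·(17/2) + (1/4)·(4) = 77/12.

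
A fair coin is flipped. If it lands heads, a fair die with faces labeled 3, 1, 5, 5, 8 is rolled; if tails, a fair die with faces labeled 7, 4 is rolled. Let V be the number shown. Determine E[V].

E[V | heads] = (3+1+5+5+8)/5 = 22/5.
E[V | tails] = (7+4)/2 = 11/2.
E[V] = (1/2)·(22/5) + (1/2)·(11/2) = 99/20.

99/20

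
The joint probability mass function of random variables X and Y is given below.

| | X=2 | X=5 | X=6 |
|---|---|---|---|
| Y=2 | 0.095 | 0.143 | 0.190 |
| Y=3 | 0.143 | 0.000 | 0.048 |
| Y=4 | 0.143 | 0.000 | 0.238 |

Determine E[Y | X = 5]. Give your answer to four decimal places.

P(X = 5) = 0.143.
Σ Y·P over the event = 2·(0.143) = 0.286.
E[Y | X = 5] = (0.286) / (0.143) = 2.0000.

2.0000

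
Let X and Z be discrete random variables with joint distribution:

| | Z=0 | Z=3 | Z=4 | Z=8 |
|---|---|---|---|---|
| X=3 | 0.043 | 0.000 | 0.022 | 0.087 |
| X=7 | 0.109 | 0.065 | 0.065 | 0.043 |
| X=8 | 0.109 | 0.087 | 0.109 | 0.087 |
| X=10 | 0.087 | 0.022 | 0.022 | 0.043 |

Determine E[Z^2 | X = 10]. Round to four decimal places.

18.9770

P(X = 10) = 0.174.
Σ Z^2·P over the event = 0·(0.087) + 9·(0.022) + 16·(0.022) + 64·(0.043) = 3.302.
E[Z^2 | X = 10] = (3.302) / (0.174) = 18.9770.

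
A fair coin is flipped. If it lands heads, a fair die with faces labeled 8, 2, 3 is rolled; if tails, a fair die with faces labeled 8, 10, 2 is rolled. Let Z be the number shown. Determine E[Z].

11/2

E[Z | heads] = (8+2+3)/3 = 13/3.
E[Z | tails] = (8+10+2)/3 = 20/3.
E[Z] = (1/2)·(13/3) + (1/2)·(20/3) = 11/2.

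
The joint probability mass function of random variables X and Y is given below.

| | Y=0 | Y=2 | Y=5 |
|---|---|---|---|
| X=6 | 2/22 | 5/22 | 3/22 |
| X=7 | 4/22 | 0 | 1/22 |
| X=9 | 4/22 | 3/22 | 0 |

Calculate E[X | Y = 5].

P(Y = 5) = 2/11.
Σ X·P over the event = 6·(3/22) + 7·(1/22) = 25/22.
E[X | Y = 5] = (25/22) / (2/11) = 25/4.

25/4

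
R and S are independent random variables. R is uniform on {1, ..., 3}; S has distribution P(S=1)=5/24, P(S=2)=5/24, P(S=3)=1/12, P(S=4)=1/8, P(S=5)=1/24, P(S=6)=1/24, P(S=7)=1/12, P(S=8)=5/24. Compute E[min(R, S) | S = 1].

1

P(S = 1) = 5/24.
Summing min(R,S)·P(x,y) over outcomes with S = 1 gives 5/24.
E[min(R, S) | S = 1] = (5/24) / (5/24) = 1.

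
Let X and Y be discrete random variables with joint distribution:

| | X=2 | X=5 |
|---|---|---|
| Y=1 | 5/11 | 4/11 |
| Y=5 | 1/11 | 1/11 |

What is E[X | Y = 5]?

7/2

P(Y = 5) = 2/11.
Σ X·P over the event = 2·(1/11) + 5·(1/11) = 7/11.
E[X | Y = 5] = (7/11) / (2/11) = 7/2.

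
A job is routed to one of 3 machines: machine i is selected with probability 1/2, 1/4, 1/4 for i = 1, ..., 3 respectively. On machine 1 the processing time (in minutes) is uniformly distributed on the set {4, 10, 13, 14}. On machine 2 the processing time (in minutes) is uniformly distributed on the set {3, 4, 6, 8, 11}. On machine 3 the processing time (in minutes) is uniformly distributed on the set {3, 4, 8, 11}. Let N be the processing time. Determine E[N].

167/20

E[N | machine 1] = (4+10+13+14)/4 = 41/4.
E[N | machine 2] = (3+4+6+8+11)/5 = 32/5.
E[N | machine 3] = (3+4+8+11)/4 = 13/2.
E[N] = (1/2)·(41/4) + (1/4)·(32/5) + (1/4)·(13/2) = 167/20.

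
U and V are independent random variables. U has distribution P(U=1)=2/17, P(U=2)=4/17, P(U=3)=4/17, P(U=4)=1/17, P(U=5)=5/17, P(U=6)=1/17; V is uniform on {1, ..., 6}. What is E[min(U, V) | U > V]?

87/40

P(U > V) = 20/51.
Summing min(U,V)·P(x,y) over outcomes with U > V gives 29/34.
E[min(U, V) | U > V] = (29/34) / (20/51) = 87/40.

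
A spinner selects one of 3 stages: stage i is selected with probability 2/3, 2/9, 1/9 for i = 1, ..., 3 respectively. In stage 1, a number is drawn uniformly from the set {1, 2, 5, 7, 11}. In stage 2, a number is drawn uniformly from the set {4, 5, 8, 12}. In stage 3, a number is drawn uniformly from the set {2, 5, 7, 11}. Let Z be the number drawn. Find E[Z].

1039/180

E[Z | stage 1] = (1+2+5+7+11)/5 = 26/5.
E[Z | stage 2] = (4+5+8+12)/4 = 29/4.
E[Z | stage 3] = (2+5+7+11)/4 = 25/4.
E[Z] = (2/3)·(26/5) + (2/9)·(29/4) + (1/9)·(25/4) = 1039/180.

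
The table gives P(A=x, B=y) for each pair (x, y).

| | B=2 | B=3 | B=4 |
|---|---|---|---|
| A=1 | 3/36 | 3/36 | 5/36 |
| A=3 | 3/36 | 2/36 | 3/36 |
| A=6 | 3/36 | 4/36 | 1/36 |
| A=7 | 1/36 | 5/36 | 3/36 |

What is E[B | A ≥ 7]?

P(A ≥ 7) = 1/4.
Σ B·P over the event = 2·(1/36) + 3·(5/36) + 4·(3/36) = 29/36.
E[B | A ≥ 7] = (29/36) / (1/4) = 29/9.

29/9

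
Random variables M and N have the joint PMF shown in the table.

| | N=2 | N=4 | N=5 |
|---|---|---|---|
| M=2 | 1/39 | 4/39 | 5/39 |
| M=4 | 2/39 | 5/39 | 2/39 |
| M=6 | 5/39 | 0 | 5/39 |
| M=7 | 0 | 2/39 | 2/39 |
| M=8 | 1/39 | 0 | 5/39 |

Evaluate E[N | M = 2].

P(M = 2) = 10/39.
Σ N·P over the event = 2·(1/39) + 4·(4/39) + 5·(5/39) = 43/39.
E[N | M = 2] = (43/39) / (10/39) = 43/10.

43/10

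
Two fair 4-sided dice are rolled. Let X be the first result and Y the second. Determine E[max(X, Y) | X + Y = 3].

2

Outcomes with X + Y = 3: (1,2), (2,1), each with probability 1/16.
E[max(X, Y) | X + Y = 3] = (2 + 2) / 2 = 2.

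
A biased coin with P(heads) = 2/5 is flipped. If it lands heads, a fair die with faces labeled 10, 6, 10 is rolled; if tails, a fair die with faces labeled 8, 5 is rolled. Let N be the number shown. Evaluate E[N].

E[N | heads] = (10+6+10)/3 = 26/3.
E[N | tails] = (8+5)/2 = 13/2.
E[N] = (2/5)·(26/3) + (3/5)·(13/2) = 221/30.

221/30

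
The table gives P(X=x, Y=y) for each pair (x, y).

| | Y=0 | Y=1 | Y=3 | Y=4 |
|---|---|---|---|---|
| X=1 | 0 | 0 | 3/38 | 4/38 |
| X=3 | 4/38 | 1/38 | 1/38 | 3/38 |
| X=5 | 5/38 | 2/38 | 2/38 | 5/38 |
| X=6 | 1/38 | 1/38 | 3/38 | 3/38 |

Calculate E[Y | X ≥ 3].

P(X ≥ 3) = 31/38.
Summing Y·P(X=x,Y=y) over the conditioning event gives 33/19.
E[Y | X ≥ 3] = (33/19) / (31/38) = 66/31.

66/31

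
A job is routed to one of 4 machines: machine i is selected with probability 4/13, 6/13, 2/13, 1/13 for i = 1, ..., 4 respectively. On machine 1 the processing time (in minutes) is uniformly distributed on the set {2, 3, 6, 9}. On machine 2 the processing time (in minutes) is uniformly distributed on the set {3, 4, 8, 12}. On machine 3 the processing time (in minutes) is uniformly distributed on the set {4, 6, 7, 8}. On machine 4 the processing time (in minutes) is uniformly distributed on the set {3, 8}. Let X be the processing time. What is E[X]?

E[X | machine 1] = (2+3+6+9)/4 = 5.
E[X | machine 2] = (3+4+8+12)/4 = 27/4.
E[X | machine 3] = (4+6+7+8)/4 = 25/4.
E[X | machine 4] = (3+8)/2 = 11/2.
E[X] = (4/13)·(5) + (6/13)·(27/4) + (2/13)·(25/4) + (1/13)·(11/2) = 157/26.

157/26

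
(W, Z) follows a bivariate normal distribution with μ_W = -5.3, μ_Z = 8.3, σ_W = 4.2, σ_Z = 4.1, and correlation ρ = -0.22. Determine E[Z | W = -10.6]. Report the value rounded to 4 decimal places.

E[Z | W=x] = μ_Z + ρ(σ_Z/σ_W)(x − μ_W) for jointly normal variables.
E[Z | W=-10.6] = 8.3 + (-0.22)·(4.1/4.2)·(-10.6 − (-5.3)) = 8.3 + (-0.21476)·(-5.3) = 9.4382.

9.4382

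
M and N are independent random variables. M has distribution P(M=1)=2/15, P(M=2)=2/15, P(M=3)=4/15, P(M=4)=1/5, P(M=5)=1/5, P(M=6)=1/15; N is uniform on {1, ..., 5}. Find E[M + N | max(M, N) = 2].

P(max(M, N) = 2) = 2/25.
Summing (M+N)·P(x,y) over outcomes with max(M, N) = 2 gives 4/15.
E[M + N | max(M, N) = 2] = (4/15) / (2/25) = 10/3.

10/3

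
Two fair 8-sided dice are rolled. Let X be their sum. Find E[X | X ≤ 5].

4

P(X ≤ 5) = 5/32.
Σ over the event: 2·1/64 + 3·1/32 + 4·3/64 + 5·1/16 = 5/8.
E[X | X ≤ 5] = (5/8) / (5/32) = 4.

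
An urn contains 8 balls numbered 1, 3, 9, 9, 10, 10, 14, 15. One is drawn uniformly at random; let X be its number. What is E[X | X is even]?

P(X is even) = 3/8.
Σ over the event: 10·1/4 + 14·1/8 = 17/4.
E[X | X is even] = (17/4) / (3/8) = 34/3.

34/3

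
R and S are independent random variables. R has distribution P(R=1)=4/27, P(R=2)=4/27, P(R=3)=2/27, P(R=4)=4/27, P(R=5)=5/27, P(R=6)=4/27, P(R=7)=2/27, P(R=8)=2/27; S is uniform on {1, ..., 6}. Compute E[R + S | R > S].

58/7

P(R > S) = 14/27.
Summing (R+S)·P(x,y) over outcomes with R > S gives 116/27.
E[R + S | R > S] = (116/27) / (14/27) = 58/7.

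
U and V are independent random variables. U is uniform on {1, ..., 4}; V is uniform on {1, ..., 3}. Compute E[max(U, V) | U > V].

10/3

Outcomes with U > V: (2,1), (3,1), (3,2), (4,1), (4,2), (4,3), each with probability 1/12.
E[max(U, V) | U > V] = (2 + 3 + 3 + 4 + 4 + 4) / 6 = 10/3.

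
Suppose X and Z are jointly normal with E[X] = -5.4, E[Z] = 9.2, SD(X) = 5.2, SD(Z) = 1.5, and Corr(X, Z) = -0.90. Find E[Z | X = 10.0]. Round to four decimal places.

5.2019

For a bivariate normal, E[Z | X=x] = μ_Z + ρ·(σ_Z/σ_X)·(x − μ_X).
E[Z | X=10.0] = 9.2 + (-0.90)·(1.5/5.2)·(10.0 − (-5.4)) = 9.2 + (-0.25962)·(15.4) = 5.2019.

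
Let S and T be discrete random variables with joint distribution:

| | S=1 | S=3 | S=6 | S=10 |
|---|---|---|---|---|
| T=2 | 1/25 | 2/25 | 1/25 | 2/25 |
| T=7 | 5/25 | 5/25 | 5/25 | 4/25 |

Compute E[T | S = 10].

P(S = 10) = 6/25.
Σ T·P over the event = 2·(2/25) + 7·(4/25) = 32/25.
E[T | S = 10] = (32/25) / (6/25) = 16/3.

16/3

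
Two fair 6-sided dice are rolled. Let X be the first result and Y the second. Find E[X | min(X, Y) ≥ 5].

P(min(X, Y) ≥ 5) = 1/9.
Summing X·P(x,y) over outcomes with min(X, Y) ≥ 5 gives 11/18.
E[X | min(X, Y) ≥ 5] = (11/18) / (1/9) = 11/2.

11/2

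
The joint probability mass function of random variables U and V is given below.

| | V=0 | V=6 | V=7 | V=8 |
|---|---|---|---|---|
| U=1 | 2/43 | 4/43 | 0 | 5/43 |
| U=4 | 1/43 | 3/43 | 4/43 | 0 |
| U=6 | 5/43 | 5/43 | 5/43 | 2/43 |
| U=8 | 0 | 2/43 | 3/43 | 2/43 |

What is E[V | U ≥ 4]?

11/2

P(U ≥ 4) = 32/43.
Summing V·P(U=x,V=y) over the conditioning event gives 176/43.
E[V | U ≥ 4] = (176/43) / (32/43) = 11/2.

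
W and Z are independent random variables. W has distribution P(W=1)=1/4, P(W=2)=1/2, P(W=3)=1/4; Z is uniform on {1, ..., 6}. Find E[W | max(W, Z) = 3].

7/3

P(max(W, Z) = 3) = 1/4.
Summing W·P(x,y) over outcomes with max(W, Z) = 3 gives 7/12.
E[W | max(W, Z) = 3] = (7/12) / (1/4) = 7/3.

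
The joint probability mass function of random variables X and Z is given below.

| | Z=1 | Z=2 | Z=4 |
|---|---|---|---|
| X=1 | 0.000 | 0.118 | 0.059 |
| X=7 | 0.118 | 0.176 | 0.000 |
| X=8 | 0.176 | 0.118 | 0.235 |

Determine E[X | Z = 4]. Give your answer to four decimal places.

6.5952

P(Z = 4) = 0.294.
Σ X·P over the event = 1·(0.059) + 8·(0.235) = 1.939.
E[X | Z = 4] = (1.939) / (0.294) = 6.5952.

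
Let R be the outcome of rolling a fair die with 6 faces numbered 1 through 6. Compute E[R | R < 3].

3/2

Given R < 3, R is equally likely to be any of {1, 2}.
E[R | R < 3] = (1 + 2) / 2 = 3/2.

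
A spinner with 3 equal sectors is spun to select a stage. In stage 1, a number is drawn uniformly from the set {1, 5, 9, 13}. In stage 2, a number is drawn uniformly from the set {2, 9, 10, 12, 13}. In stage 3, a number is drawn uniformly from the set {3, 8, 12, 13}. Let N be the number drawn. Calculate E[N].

42/5

E[N | stage 1] = (1+5+9+13)/4 = 7.
E[N | stage 2] = (2+9+10+12+13)/5 = 46/5.
E[N | stage 3] = (3+8+12+13)/4 = 9.
E[N] = (1/3)·(7) + (1/3)·(46/5) + (1/3)·(9) = 42/5.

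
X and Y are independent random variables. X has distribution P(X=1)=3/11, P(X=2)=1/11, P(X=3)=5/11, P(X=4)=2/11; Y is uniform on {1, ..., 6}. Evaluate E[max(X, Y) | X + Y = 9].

P(X + Y = 9) = 7/66.
Summing max(X,Y)·P(x,y) over outcomes with X + Y = 9 gives 20/33.
E[max(X, Y) | X + Y = 9] = (20/33) / (7/66) = 40/7.

40/7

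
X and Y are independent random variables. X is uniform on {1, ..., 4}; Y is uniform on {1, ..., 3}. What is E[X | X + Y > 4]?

Outcomes with X + Y > 4: (2,3), (3,2), (3,3), (4,1), (4,2), (4,3), each with probability 1/12.
E[X | X + Y > 4] = (2 + 3 + 3 + 4 + 4 + 4) / 6 = 10/3.

10/3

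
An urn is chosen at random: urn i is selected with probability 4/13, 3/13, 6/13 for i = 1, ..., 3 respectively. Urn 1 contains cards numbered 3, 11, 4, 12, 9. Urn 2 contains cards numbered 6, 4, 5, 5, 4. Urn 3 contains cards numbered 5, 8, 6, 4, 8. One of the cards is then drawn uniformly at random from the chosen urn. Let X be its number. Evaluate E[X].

E[X | urn 1] = (3+11+4+12+9)/5 = 39/5.
E[X | urn 2] = (6+4+5+5+4)/5 = 24/5.
E[X | urn 3] = (5+8+6+4+8)/5 = 31/5.
E[X] = (4/13)·(39/5) + (3/13)·(24/5) + (6/13)·(31/5) = 414/65.

414/65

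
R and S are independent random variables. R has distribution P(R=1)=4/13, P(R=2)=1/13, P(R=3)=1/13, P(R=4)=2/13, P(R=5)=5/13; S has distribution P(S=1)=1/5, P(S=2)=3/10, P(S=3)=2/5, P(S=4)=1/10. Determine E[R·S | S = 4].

P(S = 4) = 1/10.
Summing RS·P(x,y) over outcomes with S = 4 gives 84/65.
E[R·S | S = 4] = (84/65) / (1/10) = 168/13.

168/13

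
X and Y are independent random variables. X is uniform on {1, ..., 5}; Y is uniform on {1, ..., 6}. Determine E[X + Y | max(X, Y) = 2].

P(max(X, Y) = 2) = 1/10.
Summing (X+Y)·P(x,y) over outcomes with max(X, Y) = 2 gives 1/3.
E[X + Y | max(X, Y) = 2] = (1/3) / (1/10) = 10/3.

10/3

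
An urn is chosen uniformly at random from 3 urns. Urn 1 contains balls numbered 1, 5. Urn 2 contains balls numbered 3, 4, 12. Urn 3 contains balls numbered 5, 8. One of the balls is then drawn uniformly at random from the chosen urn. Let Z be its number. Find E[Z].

E[Z | urn 1] = (1+5)/2 = 3.
E[Z | urn 2] = (3+4+12)/3 = 19/3.
E[Z | urn 3] = (5+8)/2 = 13/2.
E[Z] = (1/3)·(3) + (1/3)·(19/3) + (1/3)·(13/2) = 95/18.

95/18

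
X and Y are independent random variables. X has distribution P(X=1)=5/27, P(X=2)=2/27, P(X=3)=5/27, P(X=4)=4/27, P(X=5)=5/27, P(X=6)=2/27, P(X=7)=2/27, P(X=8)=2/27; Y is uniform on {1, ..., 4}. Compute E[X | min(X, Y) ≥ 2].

P(min(X, Y) ≥ 2) = 11/18.
Summing X·P(x,y) over outcomes with min(X, Y) ≥ 2 gives 17/6.
E[X | min(X, Y) ≥ 2] = (17/6) / (11/18) = 51/11.

51/11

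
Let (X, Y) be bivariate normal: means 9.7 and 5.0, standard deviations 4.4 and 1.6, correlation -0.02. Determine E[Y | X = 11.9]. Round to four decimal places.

E[Y | X=x] = μ_Y + ρ(σ_Y/σ_X)(x − μ_X) for jointly normal variables.
E[Y | X=11.9] = 5.0 + (-0.02)·(1.6/4.4)·(11.9 − (9.7)) = 5.0 + (-0.0072727)·(2.2) = 4.9840.

4.9840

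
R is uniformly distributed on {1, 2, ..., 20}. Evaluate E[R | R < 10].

5

Given R < 10, R is equally likely to be any of {1, 2, 3, 4, 5, 6, 7, 8, 9}.
E[R | R < 10] = (1 + 2 + 3 + 4 + 5 + 6 + 7 + 8 + 9) / 9 = 5.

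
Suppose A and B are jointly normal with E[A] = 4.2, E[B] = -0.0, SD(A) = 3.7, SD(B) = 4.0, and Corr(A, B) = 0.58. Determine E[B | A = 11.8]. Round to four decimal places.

For a bivariate normal, E[B | A=x] = μ_B + ρ·(σ_B/σ_A)·(x − μ_A).
E[B | A=11.8] = -0.0 + (0.58)·(4.0/3.7)·(11.8 − (4.2)) = -0.0 + (0.62703)·(7.6) = 4.7654.

4.7654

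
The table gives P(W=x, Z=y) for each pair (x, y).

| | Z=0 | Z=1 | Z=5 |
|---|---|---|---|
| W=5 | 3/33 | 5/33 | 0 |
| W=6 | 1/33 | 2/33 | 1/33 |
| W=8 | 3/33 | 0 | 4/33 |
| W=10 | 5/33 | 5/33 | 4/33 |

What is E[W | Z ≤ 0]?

P(Z ≤ 0) = 4/11.
Summing W·P(W=x,Z=y) over the conditioning event gives 95/33.
E[W | Z ≤ 0] = (95/33) / (4/11) = 95/12.

95/12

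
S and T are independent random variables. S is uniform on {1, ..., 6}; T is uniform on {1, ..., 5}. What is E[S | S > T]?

P(S > T) = 1/2.
Summing S·P(x,y) over outcomes with S > T gives 7/3.
E[S | S > T] = (7/3) / (1/2) = 14/3.

14/3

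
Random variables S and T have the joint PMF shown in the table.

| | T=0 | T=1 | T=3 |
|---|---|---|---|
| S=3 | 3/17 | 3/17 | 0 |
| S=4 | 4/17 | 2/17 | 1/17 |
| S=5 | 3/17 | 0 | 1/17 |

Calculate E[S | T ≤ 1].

19/5

P(T ≤ 1) = 15/17.
Summing S·P(S=x,T=y) over the conditioning event gives 57/17.
E[S | T ≤ 1] = (57/17) / (15/17) = 19/5.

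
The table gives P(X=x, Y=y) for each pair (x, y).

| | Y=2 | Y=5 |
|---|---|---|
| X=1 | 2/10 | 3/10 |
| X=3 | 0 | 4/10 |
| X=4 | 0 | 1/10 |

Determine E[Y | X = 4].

5

P(X = 4) = 1/10.
Σ Y·P over the event = 5·(1/10) = 1/2.
E[Y | X = 4] = (1/2) / (1/10) = 5.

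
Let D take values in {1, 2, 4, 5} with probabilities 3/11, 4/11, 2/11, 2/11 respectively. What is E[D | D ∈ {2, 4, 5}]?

13/4

P(D ∈ {2, 4, 5}) = 8/11.
Σ over the event: 2·4/11 + 4·2/11 + 5·2/11 = 26/11.
E[D | D ∈ {2, 4, 5}] = (26/11) / (8/11) = 13/4.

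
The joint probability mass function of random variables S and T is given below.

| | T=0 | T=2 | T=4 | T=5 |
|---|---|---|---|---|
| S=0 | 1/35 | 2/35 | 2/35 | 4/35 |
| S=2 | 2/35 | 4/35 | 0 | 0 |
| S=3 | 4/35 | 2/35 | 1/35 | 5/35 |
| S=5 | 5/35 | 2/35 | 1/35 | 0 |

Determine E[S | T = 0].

P(T = 0) = 12/35.
Σ S·P over the event = 0·(1/35) + 2·(2/35) + 3·(4/35) + 5·(5/35) = 41/35.
E[S | T = 0] = (41/35) / (12/35) = 41/12.

41/12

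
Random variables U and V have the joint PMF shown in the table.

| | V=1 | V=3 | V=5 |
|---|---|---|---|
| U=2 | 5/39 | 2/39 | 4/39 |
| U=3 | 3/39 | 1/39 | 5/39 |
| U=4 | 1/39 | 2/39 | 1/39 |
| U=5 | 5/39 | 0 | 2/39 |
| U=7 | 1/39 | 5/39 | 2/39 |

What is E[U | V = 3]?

5

P(V = 3) = 10/39.
Summing U·P(U=x,V=y) over the conditioning event gives 50/39.
E[U | V = 3] = (50/39) / (10/39) = 5.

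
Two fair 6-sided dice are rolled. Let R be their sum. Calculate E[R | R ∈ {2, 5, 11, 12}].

7

P(R ∈ {2, 5, 11, 12}) = 2/9.
Σ over the event: 2·1/36 + 5·1/9 + 11·1/18 + 12·1/36 = 14/9.
E[R | R ∈ {2, 5, 11, 12}] = (14/9) / (2/9) = 7.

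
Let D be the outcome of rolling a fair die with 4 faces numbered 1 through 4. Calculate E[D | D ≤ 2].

Given D ≤ 2, D is equally likely to be any of {1, 2}.
E[D | D ≤ 2] = (1 + 2) / 2 = 3/2.

3/2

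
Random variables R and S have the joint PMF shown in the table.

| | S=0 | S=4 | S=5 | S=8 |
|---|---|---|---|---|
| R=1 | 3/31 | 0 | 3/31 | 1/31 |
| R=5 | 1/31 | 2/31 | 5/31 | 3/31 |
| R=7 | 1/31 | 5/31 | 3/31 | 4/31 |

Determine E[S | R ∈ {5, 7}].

P(R ∈ {5, 7}) = 24/31.
Σ S·P over the event = 0·(1/31) + 4·(2/31) + 5·(5/31) + 8·(3/31) + 0·(1/31) + 4·(5/31) + 5·(3/31) + 8·(4/31) = 4.
E[S | R ∈ {5, 7}] = (4) / (24/31) = 31/6.

31/6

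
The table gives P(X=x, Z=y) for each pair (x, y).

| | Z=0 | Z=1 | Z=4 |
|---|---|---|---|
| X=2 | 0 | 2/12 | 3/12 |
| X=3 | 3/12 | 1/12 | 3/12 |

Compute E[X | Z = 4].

5/2

P(Z = 4) = 1/2.
Σ X·P over the event = 2·(3/12) + 3·(3/12) = 5/4.
E[X | Z = 4] = (5/4) / (1/2) = 5/2.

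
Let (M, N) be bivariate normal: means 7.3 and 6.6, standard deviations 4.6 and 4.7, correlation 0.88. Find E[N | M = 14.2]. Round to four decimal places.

12.8040

The regression of N on M has slope ρ·σ_N/σ_M and passes through (μ_M, μ_N).
E[N | M=14.2] = 6.6 + (0.88)·(4.7/4.6)·(14.2 − (7.3)) = 6.6 + (0.89913)·(6.9) = 12.8040.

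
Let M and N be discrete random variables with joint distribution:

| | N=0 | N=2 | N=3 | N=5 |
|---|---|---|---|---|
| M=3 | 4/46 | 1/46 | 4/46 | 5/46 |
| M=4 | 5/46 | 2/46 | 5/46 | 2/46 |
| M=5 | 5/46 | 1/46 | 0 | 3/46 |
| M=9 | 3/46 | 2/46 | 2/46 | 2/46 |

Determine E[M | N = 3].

50/11

P(N = 3) = 11/46.
Σ M·P over the event = 3·(4/46) + 4·(5/46) + 9·(2/46) = 25/23.
E[M | N = 3] = (25/23) / (11/46) = 50/11.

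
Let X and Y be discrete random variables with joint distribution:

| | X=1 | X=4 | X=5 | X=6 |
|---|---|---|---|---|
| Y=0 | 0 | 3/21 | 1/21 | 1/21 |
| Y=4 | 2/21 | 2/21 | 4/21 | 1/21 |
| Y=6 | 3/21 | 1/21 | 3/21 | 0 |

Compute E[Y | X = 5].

17/4

P(X = 5) = 8/21.
Σ Y·P over the event = 0·(1/21) + 4·(4/21) + 6·(3/21) = 34/21.
E[Y | X = 5] = (34/21) / (8/21) = 17/4.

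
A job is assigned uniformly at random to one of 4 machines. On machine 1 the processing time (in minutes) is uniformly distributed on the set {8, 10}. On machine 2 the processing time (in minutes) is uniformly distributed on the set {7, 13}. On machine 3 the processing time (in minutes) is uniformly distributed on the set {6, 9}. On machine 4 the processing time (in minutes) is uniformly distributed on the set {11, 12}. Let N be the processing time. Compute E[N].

E[N | machine 1] = (8+10)/2 = 9.
E[N | machine 2] = (7+13)/2 = 10.
E[N | machine 3] = (6+9)/2 = 15/2.
E[N | machine 4] = (11+12)/2 = 23/2.
E[N] = (1/4)·(9) + (1/4)·(10) + (1/4)·(15/2) + (1/4)·(23/2) = 19/2.

19/2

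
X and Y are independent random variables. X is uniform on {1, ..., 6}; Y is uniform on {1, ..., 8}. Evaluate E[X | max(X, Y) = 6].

P(max(X, Y) = 6) = 11/48.
Summing X·P(x,y) over outcomes with max(X, Y) = 6 gives 17/16.
E[X | max(X, Y) = 6] = (17/16) / (11/48) = 51/11.

51/11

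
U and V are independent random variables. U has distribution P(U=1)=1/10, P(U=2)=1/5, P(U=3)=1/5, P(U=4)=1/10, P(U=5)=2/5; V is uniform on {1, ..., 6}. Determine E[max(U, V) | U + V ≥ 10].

50/9

P(U + V ≥ 10) = 3/20.
Summing max(U,V)·P(x,y) over outcomes with U + V ≥ 10 gives 5/6.
E[max(U, V) | U + V ≥ 10] = (5/6) / (3/20) = 50/9.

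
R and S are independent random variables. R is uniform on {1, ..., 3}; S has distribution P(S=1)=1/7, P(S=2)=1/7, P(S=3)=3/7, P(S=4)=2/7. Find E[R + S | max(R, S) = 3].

P(max(R, S) = 3) = 11/21.
Summing (R+S)·P(x,y) over outcomes with max(R, S) = 3 gives 18/7.
E[R + S | max(R, S) = 3] = (18/7) / (11/21) = 54/11.

54/11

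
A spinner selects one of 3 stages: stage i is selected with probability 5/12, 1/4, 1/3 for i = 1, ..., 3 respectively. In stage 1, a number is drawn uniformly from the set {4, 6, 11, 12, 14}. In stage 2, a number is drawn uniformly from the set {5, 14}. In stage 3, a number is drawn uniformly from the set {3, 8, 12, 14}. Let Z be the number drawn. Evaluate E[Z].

E[Z | stage 1] = (4+6+11+12+14)/5 = 47/5.
E[Z | stage 2] = (5+14)/2 = 19/2.
E[Z | stage 3] = (3+8+12+14)/4 = 37/4.
E[Z] = (5/12)·(47/5) + (1/4)·(19/2) + (1/3)·(37/4) = 75/8.

75/8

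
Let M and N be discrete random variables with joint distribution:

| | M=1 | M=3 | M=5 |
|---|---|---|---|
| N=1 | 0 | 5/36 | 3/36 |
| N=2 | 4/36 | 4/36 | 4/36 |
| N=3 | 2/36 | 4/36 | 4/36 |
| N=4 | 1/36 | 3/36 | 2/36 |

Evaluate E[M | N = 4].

P(N = 4) = 1/6.
Summing M·P(M=x,N=y) over the conditioning event gives 5/9.
E[M | N = 4] = (5/9) / (1/6) = 10/3.

10/3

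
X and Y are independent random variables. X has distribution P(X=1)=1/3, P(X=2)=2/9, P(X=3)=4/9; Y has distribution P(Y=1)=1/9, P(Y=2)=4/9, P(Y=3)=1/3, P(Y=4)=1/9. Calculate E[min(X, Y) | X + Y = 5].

P(X + Y = 5) = 25/81.
Summing min(X,Y)·P(x,y) over outcomes with X + Y = 5 gives 47/81.
E[min(X, Y) | X + Y = 5] = (47/81) / (25/81) = 47/25.

47/25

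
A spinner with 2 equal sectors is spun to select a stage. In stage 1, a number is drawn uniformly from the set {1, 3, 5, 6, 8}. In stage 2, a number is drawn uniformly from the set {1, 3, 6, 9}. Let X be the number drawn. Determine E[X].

187/40

E[X | stage 1] = (1+3+5+6+8)/5 = 23/5.
E[X | stage 2] = (1+3+6+9)/4 = 19/4.
E[X] = (1/2)·(23/5) + (1/2)·(19/4) = 187/40.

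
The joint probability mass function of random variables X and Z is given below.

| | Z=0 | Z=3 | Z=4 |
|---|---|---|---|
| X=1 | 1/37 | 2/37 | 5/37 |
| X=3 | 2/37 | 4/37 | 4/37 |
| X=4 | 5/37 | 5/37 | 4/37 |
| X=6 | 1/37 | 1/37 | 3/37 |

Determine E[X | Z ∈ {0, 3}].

P(Z ∈ {0, 3}) = 21/37.
Σ X·P over the event = 1·(1/37) + 1·(2/37) + 3·(2/37) + 3·(4/37) + 4·(5/37) + 4·(5/37) + 6·(1/37) + 6·(1/37) = 73/37.
E[X | Z ∈ {0, 3}] = (73/37) / (21/37) = 73/21.

73/21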